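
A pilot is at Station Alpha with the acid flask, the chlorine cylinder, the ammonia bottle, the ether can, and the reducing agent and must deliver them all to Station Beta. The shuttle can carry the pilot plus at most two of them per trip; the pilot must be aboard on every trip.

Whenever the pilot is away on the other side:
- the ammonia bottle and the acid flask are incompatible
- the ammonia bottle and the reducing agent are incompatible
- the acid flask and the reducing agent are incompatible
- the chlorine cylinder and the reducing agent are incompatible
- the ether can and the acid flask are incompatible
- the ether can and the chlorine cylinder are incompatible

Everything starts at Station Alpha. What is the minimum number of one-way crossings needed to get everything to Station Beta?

impossible

Whatever the first load, the items left behind include a forbidden pair without the pilot. No opening move is safe, so no plan exists.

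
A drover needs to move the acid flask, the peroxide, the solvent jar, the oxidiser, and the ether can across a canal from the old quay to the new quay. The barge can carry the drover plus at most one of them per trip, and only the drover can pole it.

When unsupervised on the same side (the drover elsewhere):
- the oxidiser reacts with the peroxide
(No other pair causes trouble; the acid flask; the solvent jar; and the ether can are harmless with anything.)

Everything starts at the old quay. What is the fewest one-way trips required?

Counting alone: the drover can take at most 1 across per trip to the new quay, so moving all 5 needs at least 5 loaded trips out, with a return between consecutive ones — at least 9 crossings.
The plan below uses exactly 9 crossings, so it is optimal:
1. Drover goes to the new quay with the peroxide.  [the old quay: the acid flask, the ether can, the oxidiser, the solvent jar | the new quay: the peroxide]
2. Drover goes back to the old quay alone.  [the old quay: the acid flask, the ether can, the oxidiser, the solvent jar | the new quay: the peroxide]
3. Drover goes to the new quay with the acid flask.  [the old quay: the ether can, the oxidiser, the solvent jar | the new quay: the acid flask, the peroxide]
4. Drover goes back to the old quay alone.  [the old quay: the ether can, the oxidiser, the solvent jar | the new quay: the acid flask, the peroxide]
5. Drover goes to the new quay with the solvent jar.  [the old quay: the ether can, the oxidiser | the new quay: the acid flask, the peroxide, the solvent jar]
6. Drover goes back to the old quay alone.  [the old quay: the ether can, the oxidiser | the new quay: the acid flask, the peroxide, the solvent jar]
7. Drover goes to the new quay with the ether can.  [the old quay: the oxidiser | the new quay: the acid flask, the ether can, the peroxide, the solvent jar]
8. Drover goes back to the old quay alone.  [the old quay: the oxidiser | the new quay: the acid flask, the ether can, the peroxide, the solvent jar]
9. Drover goes to the new quay with the oxidiser.  [the old quay: — | the new quay: the acid flask, the ether can, the oxidiser, the peroxide, the solvent jar]

9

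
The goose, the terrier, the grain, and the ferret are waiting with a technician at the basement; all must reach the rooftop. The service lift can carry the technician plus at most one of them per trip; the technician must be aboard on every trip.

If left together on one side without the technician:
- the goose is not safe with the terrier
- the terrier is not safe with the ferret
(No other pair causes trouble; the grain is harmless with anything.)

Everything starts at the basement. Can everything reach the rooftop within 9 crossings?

Yes — this plan uses 9 crossings (≤ 9):
1. Technician goes to the rooftop with the terrier.  [the basement: the ferret, the goose, the grain | the rooftop: the terrier]
2. Technician goes back to the basement alone.  [the basement: the ferret, the goose, the grain | the rooftop: the terrier]
3. Technician goes to the rooftop with the goose.  [the basement: the ferret, the grain | the rooftop: the goose, the terrier]
4. Technician goes back to the basement with the terrier.  [the basement: the ferret, the grain, the terrier | the rooftop: the goose]
5. Technician goes to the rooftop with the ferret.  [the basement: the grain, the terrier | the rooftop: the ferret, the goose]
6. Technician goes back to the basement alone.  [the basement: the grain, the terrier | the rooftop: the ferret, the goose]
7. Technician goes to the rooftop with the grain.  [the basement: the terrier | the rooftop: the ferret, the goose, the grain]
8. Technician goes back to the basement alone.  [the basement: the terrier | the rooftop: the ferret, the goose, the grain]
9. Technician goes to the rooftop with the terrier.  [the basement: — | the rooftop: the ferret, the goose, the grain, the terrier]

Yes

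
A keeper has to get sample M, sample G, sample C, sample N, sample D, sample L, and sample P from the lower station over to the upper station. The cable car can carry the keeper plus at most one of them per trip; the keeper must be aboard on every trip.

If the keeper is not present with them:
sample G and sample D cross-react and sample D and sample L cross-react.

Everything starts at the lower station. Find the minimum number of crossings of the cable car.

Counting alone: the keeper can take at most 1 across per trip to the upper station, so moving all 7 needs at least 7 loaded trips out, with a return between consecutive ones — at least 13 crossings.
The safety rule pushes this higher. Following every safe sequence of crossings, the most of the 7 that can be at the upper station as the cable car arrives there on crossing 13 is 6 — never all 7.
So no plan with fewer than 15 crossings exists, and this one achieves 15:
1. Keeper goes to the upper station with sample D.
2. Keeper goes back to the lower station alone.
3. Keeper goes to the upper station with sample M.
4. Keeper goes back to the lower station alone.
5. Keeper goes to the upper station with sample G.
6. Keeper goes back to the lower station with sample D.
7. Keeper goes to the upper station with sample L.
8. Keeper goes back to the lower station alone.
9. Keeper goes to the upper station with sample C.
10. Keeper goes back to the lower station alone.
11. Keeper goes to the upper station with sample N.
12. Keeper goes back to the lower station alone.
13. Keeper goes to the upper station with sample P.
14. Keeper goes back to the lower station alone.
15. Keeper goes to the upper station with sample D.

15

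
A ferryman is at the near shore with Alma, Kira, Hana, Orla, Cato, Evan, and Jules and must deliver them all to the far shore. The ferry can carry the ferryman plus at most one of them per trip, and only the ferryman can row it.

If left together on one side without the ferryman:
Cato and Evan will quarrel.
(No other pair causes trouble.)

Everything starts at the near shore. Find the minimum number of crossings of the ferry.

Counting alone: the ferryman can take at most 1 across per trip to the far shore, so moving all 7 needs at least 7 loaded trips out, with a return between consecutive ones — at least 13 crossings.
The plan below uses exactly 13 crossings, so it is optimal:
1. Ferryman goes to the far shore with Cato.
2. Ferryman goes back to the near shore alone.
3. Ferryman goes to the far shore with Alma.
4. Ferryman goes back to the near shore alone.
5. Ferryman goes to the far shore with Kira.
6. Ferryman goes back to the near shore alone.
7. Ferryman goes to the far shore with Hana.
8. Ferryman goes back to the near shore alone.
9. Ferryman goes to the far shore with Orla.
10. Ferryman goes back to the near shore alone.
11. Ferryman goes to the far shore with Jules.
12. Ferryman goes back to the near shore alone.
13. Ferryman goes to the far shore with Evan.

13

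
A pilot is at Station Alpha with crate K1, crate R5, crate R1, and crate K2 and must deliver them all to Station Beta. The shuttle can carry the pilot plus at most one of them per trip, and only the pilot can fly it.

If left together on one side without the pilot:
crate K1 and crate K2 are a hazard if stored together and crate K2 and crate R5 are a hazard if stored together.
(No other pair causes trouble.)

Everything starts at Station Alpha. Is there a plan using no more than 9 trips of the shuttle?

Yes

Yes — this plan uses 9 crossings (≤ 9):
1. Pilot goes to Station Beta with crate K2.  [Station Alpha: crate K1, crate R1, crate R5 | Station Beta: crate K2]
2. Pilot goes back to Station Alpha alone.  [Station Alpha: crate K1, crate R1, crate R5 | Station Beta: crate K2]
3. Pilot goes to Station Beta with crate K1.  [Station Alpha: crate R1, crate R5 | Station Beta: crate K1, crate K2]
4. Pilot goes back to Station Alpha with crate K2.  [Station Alpha: crate K2, crate R1, crate R5 | Station Beta: crate K1]
5. Pilot goes to Station Beta with crate R5.  [Station Alpha: crate K2, crate R1 | Station Beta: crate K1, crate R5]
6. Pilot goes back to Station Alpha alone.  [Station Alpha: crate K2, crate R1 | Station Beta: crate K1, crate R5]
7. Pilot goes to Station Beta with crate R1.  [Station Alpha: crate K2 | Station Beta: crate K1, crate R1, crate R5]
8. Pilot goes back to Station Alpha alone.  [Station Alpha: crate K2 | Station Beta: crate K1, crate R1, crate R5]
9. Pilot goes to Station Beta with crate K2.  [Station Alpha: — | Station Beta: crate K1, crate K2, crate R1, crate R5]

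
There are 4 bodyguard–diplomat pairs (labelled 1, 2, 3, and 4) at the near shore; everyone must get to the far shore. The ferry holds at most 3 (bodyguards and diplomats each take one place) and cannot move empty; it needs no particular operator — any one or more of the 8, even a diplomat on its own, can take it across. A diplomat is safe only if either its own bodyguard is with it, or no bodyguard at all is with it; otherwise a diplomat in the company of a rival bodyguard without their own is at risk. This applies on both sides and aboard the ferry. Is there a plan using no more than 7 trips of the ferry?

No

Counting alone: each trip to the far shore takes at most 3 across and each return brings at least 1 back, so after t trips out (and t−1 returns) at most 3t − (t−1) of the 8 are across; that first reaches 8 at t = 4, so at least 7 crossings are needed.
The safety rule pushes this higher. Following every safe sequence of crossings, the most of the 8 that can be at the far shore as the ferry arrives there on crossing 7 is 7 — never all 8.
So the move cannot be finished within 7 crossings. (The shortest complete plan takes 9:)
1. bodyguard 1 and diplomat 1 cross → the far shore.
2. bodyguard 1 crosses ← the near shore.
3. bodyguard 1, bodyguard 2, and diplomat 2 cross → the far shore.
4. bodyguard 1 and diplomat 1 cross ← the near shore.
5. bodyguard 1, bodyguard 3, and bodyguard 4 cross → the far shore.
6. diplomat 2 crosses ← the near shore.
7. diplomat 1 and diplomat 2 cross → the far shore.
8. diplomat 1 crosses ← the near shore.
9. diplomat 1, diplomat 3, and diplomat 4 cross → the far shore.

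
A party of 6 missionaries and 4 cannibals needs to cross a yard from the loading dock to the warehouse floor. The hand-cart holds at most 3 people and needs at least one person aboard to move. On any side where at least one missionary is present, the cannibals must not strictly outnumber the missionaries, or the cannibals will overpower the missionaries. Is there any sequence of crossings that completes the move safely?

Yes

1. 2 cannibals → the warehouse floor.  (the loading dock: 6M 2C; the warehouse floor: 0M 2C)
2. 1 cannibal ← the loading dock.  (the loading dock: 6M 3C; the warehouse floor: 0M 1C)
3. 3 cannibals → the warehouse floor.  (the loading dock: 6M 0C; the warehouse floor: 0M 4C)
4. 1 cannibal ← the loading dock.  (the loading dock: 6M 1C; the warehouse floor: 0M 3C)
5. 3 missionaries → the warehouse floor.  (the loading dock: 3M 1C; the warehouse floor: 3M 3C)
6. 1 cannibal ← the loading dock.  (the loading dock: 3M 2C; the warehouse floor: 3M 2C)
7. 1 missionary and 2 cannibals → the warehouse floor.  (the loading dock: 2M 0C; the warehouse floor: 4M 4C)
8. 1 cannibal ← the loading dock.  (the loading dock: 2M 1C; the warehouse floor: 4M 3C)
9. 2 missionaries and 1 cannibal → the warehouse floor.  (the loading dock: 0M 0C; the warehouse floor: 6M 4C)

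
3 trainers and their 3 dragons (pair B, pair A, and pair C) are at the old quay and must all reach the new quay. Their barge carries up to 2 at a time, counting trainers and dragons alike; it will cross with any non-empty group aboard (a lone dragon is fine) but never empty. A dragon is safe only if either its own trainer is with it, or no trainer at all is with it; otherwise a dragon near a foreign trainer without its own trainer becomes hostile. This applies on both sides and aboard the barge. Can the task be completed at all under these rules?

1. dragon B and trainer B cross → the new quay.
2. trainer B crosses ← the old quay.
3. dragon A and dragon C cross → the new quay.
4. dragon B crosses ← the old quay.
5. trainer A and trainer C cross → the new quay.
6. dragon A and trainer A cross ← the old quay.
7. trainer A and trainer B cross → the new quay.
8. dragon C crosses ← the old quay.
9. dragon A and dragon B cross → the new quay.
10. trainer C crosses ← the old quay.
11. dragon C and trainer C cross → the new quay.

Yes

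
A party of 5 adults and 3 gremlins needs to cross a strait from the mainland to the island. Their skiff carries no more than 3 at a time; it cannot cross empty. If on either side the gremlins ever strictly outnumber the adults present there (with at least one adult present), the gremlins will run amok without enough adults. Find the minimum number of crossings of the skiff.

7

Counting alone: each trip to the island takes at most 3 across and each return brings at least 1 back, so after t trips out (and t−1 returns) at most 3t − (t−1) of the 8 are across; that first reaches 8 at t = 4, so at least 7 crossings are needed.
The plan below uses exactly 7 crossings, so it is optimal:
1. 2 gremlins → the island.  (the mainland: 5A 1G; the island: 0A 2G)
2. 1 gremlin ← the mainland.  (the mainland: 5A 2G; the island: 0A 1G)
3. 2 adults and 1 gremlin → the island.  (the mainland: 3A 1G; the island: 2A 2G)
4. 1 gremlin ← the mainland.  (the mainland: 3A 2G; the island: 2A 1G)
5. 1 adult and 2 gremlins → the island.  (the mainland: 2A 0G; the island: 3A 3G)
6. 1 gremlin ← the mainland.  (the mainland: 2A 1G; the island: 3A 2G)
7. 2 adults and 1 gremlin → the island.  (the mainland: 0A 0G; the island: 5A 3G)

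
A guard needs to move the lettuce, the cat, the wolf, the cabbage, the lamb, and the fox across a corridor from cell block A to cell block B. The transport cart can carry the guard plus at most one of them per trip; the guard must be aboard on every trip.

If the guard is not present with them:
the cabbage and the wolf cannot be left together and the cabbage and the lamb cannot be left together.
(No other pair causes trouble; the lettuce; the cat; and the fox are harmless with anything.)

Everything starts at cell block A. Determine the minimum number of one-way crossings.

13

Counting alone: the guard can take at most 1 across per trip to cell block B, so moving all 6 needs at least 6 loaded trips out, with a return between consecutive ones — at least 11 crossings.
The safety rule pushes this higher. Following every safe sequence of crossings, the most of the 6 that can be at cell block B as the transport cart arrives there on crossing 11 is 5 — never all 6.
So no plan with fewer than 13 crossings exists, and this one achieves 13:
1. Guard goes to cell block B with the cabbage.  [cell block A: the cat, the fox, the lamb, the lettuce, the wolf | cell block B: the cabbage]
2. Guard goes back to cell block A alone.  [cell block A: the cat, the fox, the lamb, the lettuce, the wolf | cell block B: the cabbage]
3. Guard goes to cell block B with the lettuce.  [cell block A: the cat, the fox, the lamb, the wolf | cell block B: the cabbage, the lettuce]
4. Guard goes back to cell block A alone.  [cell block A: the cat, the fox, the lamb, the wolf | cell block B: the cabbage, the lettuce]
5. Guard goes to cell block B with the cat.  [cell block A: the fox, the lamb, the wolf | cell block B: the cabbage, the cat, the lettuce]
6. Guard goes back to cell block A alone.  [cell block A: the fox, the lamb, the wolf | cell block B: the cabbage, the cat, the lettuce]
7. Guard goes to cell block B with the wolf.  [cell block A: the fox, the lamb | cell block B: the cabbage, the cat, the lettuce, the wolf]
8. Guard goes back to cell block A with the cabbage.  [cell block A: the cabbage, the fox, the lamb | cell block B: the cat, the lettuce, the wolf]
9. Guard goes to cell block B with the lamb.  [cell block A: the cabbage, the fox | cell block B: the cat, the lamb, the lettuce, the wolf]
10. Guard goes back to cell block A alone.  [cell block A: the cabbage, the fox | cell block B: the cat, the lamb, the lettuce, the wolf]
11. Guard goes to cell block B with the fox.  [cell block A: the cabbage | cell block B: the cat, the fox, the lamb, the lettuce, the wolf]
12. Guard goes back to cell block A alone.  [cell block A: the cabbage | cell block B: the cat, the fox, the lamb, the lettuce, the wolf]
13. Guard goes to cell block B with the cabbage.  [cell block A: — | cell block B: the cabbage, the cat, the fox, the lamb, the lettuce, the wolf]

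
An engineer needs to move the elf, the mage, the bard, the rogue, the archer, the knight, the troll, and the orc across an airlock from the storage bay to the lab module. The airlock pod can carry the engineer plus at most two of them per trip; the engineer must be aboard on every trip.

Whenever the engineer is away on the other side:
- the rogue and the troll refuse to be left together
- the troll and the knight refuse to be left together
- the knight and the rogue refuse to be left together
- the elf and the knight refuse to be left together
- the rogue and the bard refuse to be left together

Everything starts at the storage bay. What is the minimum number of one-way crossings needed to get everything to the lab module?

Counting alone: the engineer can take at most 2 across per trip to the lab module, so moving all 8 needs at least 4 loaded trips out, with a return between consecutive ones — at least 7 crossings.
The safety rule pushes this higher. Following every safe sequence of crossings, the most of the 8 that can be at the lab module as the airlock pod arrives there on crossings 7, 9, 11 is 5, 6, 7 respectively — never all 8.
So no plan with fewer than 13 crossings exists, and this one achieves 13:
1. Engineer goes to the lab module with the knight and the rogue.  [the storage bay: the archer, the bard, the elf, the mage, the orc, the troll | the lab module: the knight, the rogue]
2. Engineer goes back to the storage bay with the rogue.  [the storage bay: the archer, the bard, the elf, the mage, the orc, the rogue, the troll | the lab module: the knight]
3. Engineer goes to the lab module with the elf and the rogue.  [the storage bay: the archer, the bard, the mage, the orc, the troll | the lab module: the elf, the knight, the rogue]
4. Engineer goes back to the storage bay with the knight.  [the storage bay: the archer, the bard, the knight, the mage, the orc, the troll | the lab module: the elf, the rogue]
5. Engineer goes to the lab module with the knight and the mage.  [the storage bay: the archer, the bard, the orc, the troll | the lab module: the elf, the knight, the mage, the rogue]
6. Engineer goes back to the storage bay with the knight.  [the storage bay: the archer, the bard, the knight, the orc, the troll | the lab module: the elf, the mage, the rogue]
7. Engineer goes to the lab module with the bard and the troll.  [the storage bay: the archer, the knight, the orc | the lab module: the bard, the elf, the mage, the rogue, the troll]
8. Engineer goes back to the storage bay with the rogue.  [the storage bay: the archer, the knight, the orc, the rogue | the lab module: the bard, the elf, the mage, the troll]
9. Engineer goes to the lab module with the archer and the rogue.  [the storage bay: the knight, the orc | the lab module: the archer, the bard, the elf, the mage, the rogue, the troll]
10. Engineer goes back to the storage bay with the rogue.  [the storage bay: the knight, the orc, the rogue | the lab module: the archer, the bard, the elf, the mage, the troll]
11. Engineer goes to the lab module with the orc and the rogue.  [the storage bay: the knight | the lab module: the archer, the bard, the elf, the mage, the orc, the rogue, the troll]
12. Engineer goes back to the storage bay with the rogue.  [the storage bay: the knight, the rogue | the lab module: the archer, the bard, the elf, the mage, the orc, the troll]
13. Engineer goes to the lab module with the knight and the rogue.  [the storage bay: — | the lab module: the archer, the bard, the elf, the knight, the mage, the orc, the rogue, the troll]

13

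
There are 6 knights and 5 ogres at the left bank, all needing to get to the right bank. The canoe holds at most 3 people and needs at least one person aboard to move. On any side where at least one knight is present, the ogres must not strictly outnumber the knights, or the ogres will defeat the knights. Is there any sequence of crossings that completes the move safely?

Yes

1. 3 ogres → the right bank.  (the left bank: 6K 2O; the right bank: 0K 3O)
2. 1 ogre ← the left bank.  (the left bank: 6K 3O; the right bank: 0K 2O)
3. 3 knights → the right bank.  (the left bank: 3K 3O; the right bank: 3K 2O)
4. 1 knight ← the left bank.  (the left bank: 4K 3O; the right bank: 2K 2O)
5. 2 knights and 1 ogre → the right bank.  (the left bank: 2K 2O; the right bank: 4K 3O)
6. 1 knight ← the left bank.  (the left bank: 3K 2O; the right bank: 3K 3O)
7. 2 knights and 1 ogre → the right bank.  (the left bank: 1K 1O; the right bank: 5K 4O)
8. 1 knight ← the left bank.  (the left bank: 2K 1O; the right bank: 4K 4O)
9. 2 knights and 1 ogre → the right bank.  (the left bank: 0K 0O; the right bank: 6K 5O)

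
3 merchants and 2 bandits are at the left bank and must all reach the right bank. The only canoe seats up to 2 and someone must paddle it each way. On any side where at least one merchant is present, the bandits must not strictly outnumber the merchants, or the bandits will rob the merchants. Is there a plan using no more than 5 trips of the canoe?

Counting alone: each trip to the right bank takes at most 2 across and each return brings at least 1 back, so after t trips out (and t−1 returns) at most 2t − (t−1) of the 5 are across; that first reaches 5 at t = 4, so at least 7 crossings are needed.
Since 5 < 7, 5 crossings cannot be enough. (The shortest complete plan in fact takes 7:)
1. 2 bandits → the right bank.  (the left bank: 3M 0B; the right bank: 0M 2B)
2. 1 bandit ← the left bank.  (the left bank: 3M 1B; the right bank: 0M 1B)
3. 2 merchants → the right bank.  (the left bank: 1M 1B; the right bank: 2M 1B)
4. 1 merchant ← the left bank.  (the left bank: 2M 1B; the right bank: 1M 1B)
5. 1 merchant and 1 bandit → the right bank.  (the left bank: 1M 0B; the right bank: 2M 2B)
6. 1 bandit ← the left bank.  (the left bank: 1M 1B; the right bank: 2M 1B)
7. 1 merchant and 1 bandit → the right bank.  (the left bank: 0M 0B; the right bank: 3M 2B)

No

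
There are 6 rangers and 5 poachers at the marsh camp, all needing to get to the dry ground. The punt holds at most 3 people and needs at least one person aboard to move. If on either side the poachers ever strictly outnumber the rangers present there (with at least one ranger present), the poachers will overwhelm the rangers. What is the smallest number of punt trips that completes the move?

Counting alone: each trip to the dry ground takes at most 3 across and each return brings at least 1 back, so after t trips out (and t−1 returns) at most 3t − (t−1) of the 11 are across; that first reaches 11 at t = 5, so at least 9 crossings are needed.
The plan below uses exactly 9 crossings, so it is optimal:
1. 3 poachers → the dry ground.  (the marsh camp: 6R 2P; the dry ground: 0R 3P)
2. 1 poacher ← the marsh camp.  (the marsh camp: 6R 3P; the dry ground: 0R 2P)
3. 3 rangers → the dry ground.  (the marsh camp: 3R 3P; the dry ground: 3R 2P)
4. 1 ranger ← the marsh camp.  (the marsh camp: 4R 3P; the dry ground: 2R 2P)
5. 2 rangers and 1 poacher → the dry ground.  (the marsh camp: 2R 2P; the dry ground: 4R 3P)
6. 1 ranger ← the marsh camp.  (the marsh camp: 3R 2P; the dry ground: 3R 3P)
7. 2 rangers and 1 poacher → the dry ground.  (the marsh camp: 1R 1P; the dry ground: 5R 4P)
8. 1 ranger ← the marsh camp.  (the marsh camp: 2R 1P; the dry ground: 4R 4P)
9. 2 rangers and 1 poacher → the dry ground.  (the marsh camp: 0R 0P; the dry ground: 6R 5P)

9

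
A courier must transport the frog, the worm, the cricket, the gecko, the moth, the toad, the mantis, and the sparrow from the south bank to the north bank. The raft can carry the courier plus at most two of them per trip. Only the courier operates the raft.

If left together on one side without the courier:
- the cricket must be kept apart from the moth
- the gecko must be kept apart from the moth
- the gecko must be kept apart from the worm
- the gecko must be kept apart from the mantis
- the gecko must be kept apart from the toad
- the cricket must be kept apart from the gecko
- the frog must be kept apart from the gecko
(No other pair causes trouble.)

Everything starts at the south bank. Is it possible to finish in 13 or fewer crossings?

Yes — this plan uses 13 crossings (≤ 13):
1. Courier goes to the north bank with the cricket and the gecko.  [the south bank: the frog, the mantis, the moth, the sparrow, the toad, the worm | the north bank: the cricket, the gecko]
2. Courier goes back to the south bank with the cricket.  [the south bank: the cricket, the frog, the mantis, the moth, the sparrow, the toad, the worm | the north bank: the gecko]
3. Courier goes to the north bank with the cricket and the frog.  [the south bank: the mantis, the moth, the sparrow, the toad, the worm | the north bank: the cricket, the frog, the gecko]
4. Courier goes back to the south bank with the gecko.  [the south bank: the gecko, the mantis, the moth, the sparrow, the toad, the worm | the north bank: the cricket, the frog]
5. Courier goes to the north bank with the gecko and the worm.  [the south bank: the mantis, the moth, the sparrow, the toad | the north bank: the cricket, the frog, the gecko, the worm]
6. Courier goes back to the south bank with the gecko.  [the south bank: the gecko, the mantis, the moth, the sparrow, the toad | the north bank: the cricket, the frog, the worm]
7. Courier goes to the north bank with the gecko and the toad.  [the south bank: the mantis, the moth, the sparrow | the north bank: the cricket, the frog, the gecko, the toad, the worm]
8. Courier goes back to the south bank with the gecko.  [the south bank: the gecko, the mantis, the moth, the sparrow | the north bank: the cricket, the frog, the toad, the worm]
9. Courier goes to the north bank with the gecko and the mantis.  [the south bank: the moth, the sparrow | the north bank: the cricket, the frog, the gecko, the mantis, the toad, the worm]
10. Courier goes back to the south bank with the gecko.  [the south bank: the gecko, the moth, the sparrow | the north bank: the cricket, the frog, the mantis, the toad, the worm]
11. Courier goes to the north bank with the gecko and the sparrow.  [the south bank: the moth | the north bank: the cricket, the frog, the gecko, the mantis, the sparrow, the toad, the worm]
12. Courier goes back to the south bank with the gecko.  [the south bank: the gecko, the moth | the north bank: the cricket, the frog, the mantis, the sparrow, the toad, the worm]
13. Courier goes to the north bank with the gecko and the moth.  [the south bank: — | the north bank: the cricket, the frog, the gecko, the mantis, the moth, the sparrow, the toad, the worm]

Yes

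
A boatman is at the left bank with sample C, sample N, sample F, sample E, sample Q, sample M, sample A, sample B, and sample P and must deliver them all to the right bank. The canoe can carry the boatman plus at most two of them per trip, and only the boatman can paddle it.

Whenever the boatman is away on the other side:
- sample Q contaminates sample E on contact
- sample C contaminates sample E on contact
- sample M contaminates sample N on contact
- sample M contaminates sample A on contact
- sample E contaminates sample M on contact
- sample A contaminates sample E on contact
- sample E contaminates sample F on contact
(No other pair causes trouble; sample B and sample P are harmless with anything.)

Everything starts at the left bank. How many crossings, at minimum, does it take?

Counting alone: the boatman can take at most 2 across per trip to the right bank, so moving all 9 needs at least 5 loaded trips out, with a return between consecutive ones — at least 9 crossings.
The safety rule pushes this higher. Following every safe sequence of crossings, the most of the 9 that can be at the right bank as the canoe arrives there on crossings 9, 11, 13 is 6, 7, 8 respectively — never all 9.
So no plan with fewer than 15 crossings exists, and this one achieves 15:
1. Boatman goes to the right bank with sample E and sample M.
2. Boatman goes back to the left bank with sample E.
3. Boatman goes to the right bank with sample C and sample E.
4. Boatman goes back to the left bank with sample E.
5. Boatman goes to the right bank with sample E and sample F.
6. Boatman goes back to the left bank with sample E.
7. Boatman goes to the right bank with sample E and sample Q.
8. Boatman goes back to the left bank with sample E.
9. Boatman goes to the right bank with sample A and sample N.
10. Boatman goes back to the left bank with sample M.
11. Boatman goes to the right bank with sample B and sample E.
12. Boatman goes back to the left bank with sample E.
13. Boatman goes to the right bank with sample E and sample P.
14. Boatman goes back to the left bank with sample E.
15. Boatman goes to the right bank with sample E and sample M.

15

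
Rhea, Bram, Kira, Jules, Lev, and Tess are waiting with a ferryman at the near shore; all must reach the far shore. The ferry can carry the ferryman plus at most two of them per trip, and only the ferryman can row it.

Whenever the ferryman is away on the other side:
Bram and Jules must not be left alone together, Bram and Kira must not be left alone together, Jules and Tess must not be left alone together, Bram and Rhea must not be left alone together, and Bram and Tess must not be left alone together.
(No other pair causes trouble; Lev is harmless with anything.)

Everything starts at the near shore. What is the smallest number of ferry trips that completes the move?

Counting alone: the ferryman can take at most 2 across per trip to the far shore, so moving all 6 needs at least 3 loaded trips out, with a return between consecutive ones — at least 5 crossings.
The safety rule pushes this higher. Following every safe sequence of crossings, the most of the 6 that can be at the far shore as the ferry arrives there on crossings 5, 7 is 4, 5 respectively — never all 6.
So no plan with fewer than 9 crossings exists, and this one achieves 9:
1. Ferryman goes to the far shore with Bram and Jules.  [the near shore: Kira, Lev, Rhea, Tess | the far shore: Bram, Jules]
2. Ferryman goes back to the near shore with Bram.  [the near shore: Bram, Kira, Lev, Rhea, Tess | the far shore: Jules]
3. Ferryman goes to the far shore with Bram and Rhea.  [the near shore: Kira, Lev, Tess | the far shore: Bram, Jules, Rhea]
4. Ferryman goes back to the near shore with Bram.  [the near shore: Bram, Kira, Lev, Tess | the far shore: Jules, Rhea]
5. Ferryman goes to the far shore with Bram and Kira.  [the near shore: Lev, Tess | the far shore: Bram, Jules, Kira, Rhea]
6. Ferryman goes back to the near shore with Bram.  [the near shore: Bram, Lev, Tess | the far shore: Jules, Kira, Rhea]
7. Ferryman goes to the far shore with Bram and Lev.  [the near shore: Tess | the far shore: Bram, Jules, Kira, Lev, Rhea]
8. Ferryman goes back to the near shore with Bram.  [the near shore: Bram, Tess | the far shore: Jules, Kira, Lev, Rhea]
9. Ferryman goes to the far shore with Bram and Tess.  [the near shore: — | the far shore: Bram, Jules, Kira, Lev, Rhea, Tess]

9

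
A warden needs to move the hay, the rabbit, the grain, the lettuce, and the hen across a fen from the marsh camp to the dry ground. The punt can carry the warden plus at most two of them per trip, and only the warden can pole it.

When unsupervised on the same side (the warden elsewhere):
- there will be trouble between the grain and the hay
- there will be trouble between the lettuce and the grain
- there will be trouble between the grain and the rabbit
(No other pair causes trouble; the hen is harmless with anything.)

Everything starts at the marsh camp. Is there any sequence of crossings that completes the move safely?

1. Warden goes to the dry ground with the grain and the hay.
2. Warden goes back to the marsh camp with the grain.
3. Warden goes to the dry ground with the lettuce and the rabbit.
4. Warden goes back to the marsh camp alone.
5. Warden goes to the dry ground with the grain and the hen.

Yes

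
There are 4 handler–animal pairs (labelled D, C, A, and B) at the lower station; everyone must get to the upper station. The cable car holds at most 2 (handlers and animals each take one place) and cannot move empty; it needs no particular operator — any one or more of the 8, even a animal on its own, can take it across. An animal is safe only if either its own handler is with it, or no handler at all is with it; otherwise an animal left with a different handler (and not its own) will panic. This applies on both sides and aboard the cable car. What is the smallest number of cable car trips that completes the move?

impossible

Following every safe sequence of crossings from the start, the most of the 8 that can be at the upper station as the cable car arrives there on crossings 1, 3, 5 is 2, 3, 4 respectively; the best ever achieved is 4 of 8.
From crossing 7 on, no configuration arises that was not already reachable earlier: only 44 distinct safe configurations (who is on which side, and where the cable car is) can ever be reached, none of them has everyone across, and every continuation just revisits them. So no valid plan exists.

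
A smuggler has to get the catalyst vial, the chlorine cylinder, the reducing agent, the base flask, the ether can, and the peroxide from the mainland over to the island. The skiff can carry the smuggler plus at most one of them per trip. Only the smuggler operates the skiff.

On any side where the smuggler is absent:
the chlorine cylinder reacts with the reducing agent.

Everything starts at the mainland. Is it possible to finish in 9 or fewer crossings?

No

Counting alone: the smuggler can take at most 1 across per trip to the island, so moving all 6 needs at least 6 loaded trips out, with a return between consecutive ones — at least 11 crossings.
Since 9 < 11, 9 crossings cannot be enough. (The shortest complete plan in fact takes 11:)
1. Smuggler goes to the island with the chlorine cylinder.
2. Smuggler goes back to the mainland alone.
3. Smuggler goes to the island with the catalyst vial.
4. Smuggler goes back to the mainland alone.
5. Smuggler goes to the island with the base flask.
6. Smuggler goes back to the mainland alone.
7. Smuggler goes to the island with the ether can.
8. Smuggler goes back to the mainland alone.
9. Smuggler goes to the island with the peroxide.
10. Smuggler goes back to the mainland alone.
11. Smuggler goes to the island with the reducing agent.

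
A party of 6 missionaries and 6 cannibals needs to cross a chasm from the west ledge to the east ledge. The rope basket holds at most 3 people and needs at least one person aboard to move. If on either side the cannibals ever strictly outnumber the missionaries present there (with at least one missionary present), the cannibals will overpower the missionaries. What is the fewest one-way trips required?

impossible

Following every safe sequence of crossings from the start, the most of the 12 that can be at the east ledge as the rope basket arrives there on crossings 1, 3, 5 is 3, 5, 6 respectively; the best ever achieved is 6 of 12.
From crossing 7 on, no configuration arises that was not already reachable earlier: only 17 distinct safe configurations (who is on which side, and where the rope basket is) can ever be reached, none of them has everyone across, and every continuation just revisits them. They are: 0 missionaries + 0 cannibals across (rope basket back at the start); 0 missionaries + 1 cannibal across (rope basket there); 0 missionaries + 1 cannibal across (rope basket back at the start); 0 missionaries + 2 cannibals across (rope basket there); 0 missionaries + 2 cannibals across (rope basket back at the start); 0 missionaries + 3 cannibals across (rope basket there); 0 missionaries + 3 cannibals across (rope basket back at the start); 0 missionaries + 4 cannibals across (rope basket there); 0 missionaries + 4 cannibals across (rope basket back at the start); 0 missionaries + 5 cannibals across (rope basket there); 0 missionaries + 5 cannibals across (rope basket back at the start); 0 missionaries + 6 cannibals across (rope basket there); 1 missionary + 1 cannibal across (rope basket there); 1 missionary + 1 cannibal across (rope basket back at the start); 2 missionaries + 2 cannibals across (rope basket there); 2 missionaries + 2 cannibals across (rope basket back at the start); 3 missionaries + 3 cannibals across (rope basket there). So no valid plan exists.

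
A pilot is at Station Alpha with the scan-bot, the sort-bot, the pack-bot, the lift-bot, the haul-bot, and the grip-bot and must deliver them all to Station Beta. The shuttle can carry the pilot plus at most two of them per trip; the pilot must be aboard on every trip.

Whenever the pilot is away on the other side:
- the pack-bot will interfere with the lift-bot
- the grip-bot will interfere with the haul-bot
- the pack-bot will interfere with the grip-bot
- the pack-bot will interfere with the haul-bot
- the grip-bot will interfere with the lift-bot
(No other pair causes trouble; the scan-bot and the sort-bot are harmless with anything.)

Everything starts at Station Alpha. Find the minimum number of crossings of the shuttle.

Counting alone: the pilot can take at most 2 across per trip to Station Beta, so moving all 6 needs at least 3 loaded trips out, with a return between consecutive ones — at least 5 crossings.
The safety rule pushes this higher. Following every safe sequence of crossings, the most of the 6 that can be at Station Beta as the shuttle arrives there on crossings 5, 7 is 4, 5 respectively — never all 6.
So no plan with fewer than 9 crossings exists, and this one achieves 9:
1. Pilot goes to Station Beta with the grip-bot and the pack-bot.  [Station Alpha: the haul-bot, the lift-bot, the scan-bot, the sort-bot | Station Beta: the grip-bot, the pack-bot]
2. Pilot goes back to Station Alpha with the pack-bot.  [Station Alpha: the haul-bot, the lift-bot, the pack-bot, the scan-bot, the sort-bot | Station Beta: the grip-bot]
3. Pilot goes to Station Beta with the pack-bot and the scan-bot.  [Station Alpha: the haul-bot, the lift-bot, the sort-bot | Station Beta: the grip-bot, the pack-bot, the scan-bot]
4. Pilot goes back to Station Alpha with the pack-bot.  [Station Alpha: the haul-bot, the lift-bot, the pack-bot, the sort-bot | Station Beta: the grip-bot, the scan-bot]
5. Pilot goes to Station Beta with the pack-bot and the sort-bot.  [Station Alpha: the haul-bot, the lift-bot | Station Beta: the grip-bot, the pack-bot, the scan-bot, the sort-bot]
6. Pilot goes back to Station Alpha with the pack-bot.  [Station Alpha: the haul-bot, the lift-bot, the pack-bot | Station Beta: the grip-bot, the scan-bot, the sort-bot]
7. Pilot goes to Station Beta with the haul-bot and the lift-bot.  [Station Alpha: the pack-bot | Station Beta: the grip-bot, the haul-bot, the lift-bot, the scan-bot, the sort-bot]
8. Pilot goes back to Station Alpha with the grip-bot.  [Station Alpha: the grip-bot, the pack-bot | Station Beta: the haul-bot, the lift-bot, the scan-bot, the sort-bot]
9. Pilot goes to Station Beta with the grip-bot and the pack-bot.  [Station Alpha: — | Station Beta: the grip-bot, the haul-bot, the lift-bot, the pack-bot, the scan-bot, the sort-bot]

9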